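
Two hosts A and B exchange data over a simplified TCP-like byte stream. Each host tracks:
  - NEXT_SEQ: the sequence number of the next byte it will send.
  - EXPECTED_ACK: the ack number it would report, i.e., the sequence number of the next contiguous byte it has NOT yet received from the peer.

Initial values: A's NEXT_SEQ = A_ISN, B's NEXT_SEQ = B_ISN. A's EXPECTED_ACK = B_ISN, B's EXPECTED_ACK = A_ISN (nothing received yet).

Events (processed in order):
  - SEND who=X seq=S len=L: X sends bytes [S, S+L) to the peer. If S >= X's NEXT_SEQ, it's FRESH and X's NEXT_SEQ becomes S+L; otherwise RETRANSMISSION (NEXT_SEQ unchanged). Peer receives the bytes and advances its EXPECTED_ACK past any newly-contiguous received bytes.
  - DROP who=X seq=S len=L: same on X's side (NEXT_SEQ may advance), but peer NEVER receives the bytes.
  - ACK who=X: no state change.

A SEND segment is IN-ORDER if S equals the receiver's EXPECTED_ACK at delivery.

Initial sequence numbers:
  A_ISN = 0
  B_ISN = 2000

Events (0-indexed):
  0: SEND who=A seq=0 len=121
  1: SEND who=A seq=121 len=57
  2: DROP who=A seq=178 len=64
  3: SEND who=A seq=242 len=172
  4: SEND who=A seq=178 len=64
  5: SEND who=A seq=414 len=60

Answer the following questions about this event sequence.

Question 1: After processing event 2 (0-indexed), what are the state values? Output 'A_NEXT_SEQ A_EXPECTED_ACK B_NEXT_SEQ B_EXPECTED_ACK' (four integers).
After event 0: A_seq=121 A_ack=2000 B_seq=2000 B_ack=121
After event 1: A_seq=178 A_ack=2000 B_seq=2000 B_ack=178
After event 2: A_seq=242 A_ack=2000 B_seq=2000 B_ack=178

242 2000 2000 178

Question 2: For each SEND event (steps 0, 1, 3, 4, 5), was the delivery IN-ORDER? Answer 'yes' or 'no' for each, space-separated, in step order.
Answer: yes yes no yes yes

Derivation:
Step 0: SEND seq=0 -> in-order
Step 1: SEND seq=121 -> in-order
Step 3: SEND seq=242 -> out-of-order
Step 4: SEND seq=178 -> in-order
Step 5: SEND seq=414 -> in-order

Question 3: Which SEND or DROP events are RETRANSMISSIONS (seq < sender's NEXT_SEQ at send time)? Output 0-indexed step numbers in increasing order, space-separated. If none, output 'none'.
Step 0: SEND seq=0 -> fresh
Step 1: SEND seq=121 -> fresh
Step 2: DROP seq=178 -> fresh
Step 3: SEND seq=242 -> fresh
Step 4: SEND seq=178 -> retransmit
Step 5: SEND seq=414 -> fresh

Answer: 4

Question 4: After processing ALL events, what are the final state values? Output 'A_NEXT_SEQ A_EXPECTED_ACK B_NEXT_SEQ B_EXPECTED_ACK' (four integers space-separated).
Answer: 474 2000 2000 474

Derivation:
After event 0: A_seq=121 A_ack=2000 B_seq=2000 B_ack=121
After event 1: A_seq=178 A_ack=2000 B_seq=2000 B_ack=178
After event 2: A_seq=242 A_ack=2000 B_seq=2000 B_ack=178
After event 3: A_seq=414 A_ack=2000 B_seq=2000 B_ack=178
After event 4: A_seq=414 A_ack=2000 B_seq=2000 B_ack=414
After event 5: A_seq=474 A_ack=2000 B_seq=2000 B_ack=474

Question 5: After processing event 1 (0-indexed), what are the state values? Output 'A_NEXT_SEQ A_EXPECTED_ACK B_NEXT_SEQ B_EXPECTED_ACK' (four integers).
After event 0: A_seq=121 A_ack=2000 B_seq=2000 B_ack=121
After event 1: A_seq=178 A_ack=2000 B_seq=2000 B_ack=178

178 2000 2000 178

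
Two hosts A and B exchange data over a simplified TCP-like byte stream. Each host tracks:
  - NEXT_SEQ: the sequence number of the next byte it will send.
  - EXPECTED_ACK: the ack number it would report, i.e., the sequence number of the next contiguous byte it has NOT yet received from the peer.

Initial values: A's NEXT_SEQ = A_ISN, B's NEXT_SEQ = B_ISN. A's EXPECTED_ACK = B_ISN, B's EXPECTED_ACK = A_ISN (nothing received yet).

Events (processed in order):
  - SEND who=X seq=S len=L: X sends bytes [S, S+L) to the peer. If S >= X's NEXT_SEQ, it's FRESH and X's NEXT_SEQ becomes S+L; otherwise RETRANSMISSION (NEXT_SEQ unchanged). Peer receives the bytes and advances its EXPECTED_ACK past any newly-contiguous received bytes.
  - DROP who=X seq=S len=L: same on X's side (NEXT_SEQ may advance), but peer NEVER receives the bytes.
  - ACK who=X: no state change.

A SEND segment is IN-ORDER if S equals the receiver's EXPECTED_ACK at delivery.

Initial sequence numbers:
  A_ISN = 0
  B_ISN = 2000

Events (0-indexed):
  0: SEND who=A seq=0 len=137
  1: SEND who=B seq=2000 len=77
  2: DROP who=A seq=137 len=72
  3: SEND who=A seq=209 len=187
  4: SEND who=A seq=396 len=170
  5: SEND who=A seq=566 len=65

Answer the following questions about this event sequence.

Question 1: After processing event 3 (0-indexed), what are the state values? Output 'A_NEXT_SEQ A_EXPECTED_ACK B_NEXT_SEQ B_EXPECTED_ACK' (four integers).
After event 0: A_seq=137 A_ack=2000 B_seq=2000 B_ack=137
After event 1: A_seq=137 A_ack=2077 B_seq=2077 B_ack=137
After event 2: A_seq=209 A_ack=2077 B_seq=2077 B_ack=137
After event 3: A_seq=396 A_ack=2077 B_seq=2077 B_ack=137

396 2077 2077 137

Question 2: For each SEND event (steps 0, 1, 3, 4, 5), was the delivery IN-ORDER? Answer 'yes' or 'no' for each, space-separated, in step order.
Answer: yes yes no no no

Derivation:
Step 0: SEND seq=0 -> in-order
Step 1: SEND seq=2000 -> in-order
Step 3: SEND seq=209 -> out-of-order
Step 4: SEND seq=396 -> out-of-order
Step 5: SEND seq=566 -> out-of-order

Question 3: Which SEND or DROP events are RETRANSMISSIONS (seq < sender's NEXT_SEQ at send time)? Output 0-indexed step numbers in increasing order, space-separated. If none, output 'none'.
Step 0: SEND seq=0 -> fresh
Step 1: SEND seq=2000 -> fresh
Step 2: DROP seq=137 -> fresh
Step 3: SEND seq=209 -> fresh
Step 4: SEND seq=396 -> fresh
Step 5: SEND seq=566 -> fresh

Answer: none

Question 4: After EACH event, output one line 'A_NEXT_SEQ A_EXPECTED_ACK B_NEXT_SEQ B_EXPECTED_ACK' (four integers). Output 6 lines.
137 2000 2000 137
137 2077 2077 137
209 2077 2077 137
396 2077 2077 137
566 2077 2077 137
631 2077 2077 137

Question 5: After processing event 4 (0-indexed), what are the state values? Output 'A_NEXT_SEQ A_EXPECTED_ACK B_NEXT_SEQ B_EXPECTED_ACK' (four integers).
After event 0: A_seq=137 A_ack=2000 B_seq=2000 B_ack=137
After event 1: A_seq=137 A_ack=2077 B_seq=2077 B_ack=137
After event 2: A_seq=209 A_ack=2077 B_seq=2077 B_ack=137
After event 3: A_seq=396 A_ack=2077 B_seq=2077 B_ack=137
After event 4: A_seq=566 A_ack=2077 B_seq=2077 B_ack=137

566 2077 2077 137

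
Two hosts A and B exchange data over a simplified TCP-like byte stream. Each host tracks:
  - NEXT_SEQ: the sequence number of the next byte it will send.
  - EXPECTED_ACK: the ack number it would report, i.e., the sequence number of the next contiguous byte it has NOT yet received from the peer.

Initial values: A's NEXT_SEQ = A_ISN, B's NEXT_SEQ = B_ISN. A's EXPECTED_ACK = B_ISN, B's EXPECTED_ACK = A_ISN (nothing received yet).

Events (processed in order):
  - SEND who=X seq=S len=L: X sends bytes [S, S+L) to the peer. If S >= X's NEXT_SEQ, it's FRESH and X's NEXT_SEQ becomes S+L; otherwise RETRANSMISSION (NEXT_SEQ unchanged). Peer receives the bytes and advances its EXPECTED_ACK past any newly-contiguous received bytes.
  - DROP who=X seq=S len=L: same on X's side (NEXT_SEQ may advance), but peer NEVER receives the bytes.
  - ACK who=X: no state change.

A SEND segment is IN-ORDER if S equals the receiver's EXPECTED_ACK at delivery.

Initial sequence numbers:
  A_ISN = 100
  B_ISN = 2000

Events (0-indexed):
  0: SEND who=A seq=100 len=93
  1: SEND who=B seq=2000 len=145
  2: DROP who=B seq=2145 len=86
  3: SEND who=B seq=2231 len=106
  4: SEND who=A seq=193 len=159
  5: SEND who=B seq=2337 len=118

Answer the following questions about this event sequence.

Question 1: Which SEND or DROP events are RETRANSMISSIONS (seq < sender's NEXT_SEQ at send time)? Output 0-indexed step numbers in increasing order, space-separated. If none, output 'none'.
Answer: none

Derivation:
Step 0: SEND seq=100 -> fresh
Step 1: SEND seq=2000 -> fresh
Step 2: DROP seq=2145 -> fresh
Step 3: SEND seq=2231 -> fresh
Step 4: SEND seq=193 -> fresh
Step 5: SEND seq=2337 -> fresh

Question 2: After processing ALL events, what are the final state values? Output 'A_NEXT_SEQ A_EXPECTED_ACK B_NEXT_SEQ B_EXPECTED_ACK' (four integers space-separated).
Answer: 352 2145 2455 352

Derivation:
After event 0: A_seq=193 A_ack=2000 B_seq=2000 B_ack=193
After event 1: A_seq=193 A_ack=2145 B_seq=2145 B_ack=193
After event 2: A_seq=193 A_ack=2145 B_seq=2231 B_ack=193
After event 3: A_seq=193 A_ack=2145 B_seq=2337 B_ack=193
After event 4: A_seq=352 A_ack=2145 B_seq=2337 B_ack=352
After event 5: A_seq=352 A_ack=2145 B_seq=2455 B_ack=352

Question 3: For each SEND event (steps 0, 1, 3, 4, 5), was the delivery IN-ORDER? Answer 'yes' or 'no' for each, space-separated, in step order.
Answer: yes yes no yes no

Derivation:
Step 0: SEND seq=100 -> in-order
Step 1: SEND seq=2000 -> in-order
Step 3: SEND seq=2231 -> out-of-order
Step 4: SEND seq=193 -> in-order
Step 5: SEND seq=2337 -> out-of-order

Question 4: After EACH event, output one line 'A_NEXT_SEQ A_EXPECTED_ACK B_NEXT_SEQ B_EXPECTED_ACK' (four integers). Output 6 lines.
193 2000 2000 193
193 2145 2145 193
193 2145 2231 193
193 2145 2337 193
352 2145 2337 352
352 2145 2455 352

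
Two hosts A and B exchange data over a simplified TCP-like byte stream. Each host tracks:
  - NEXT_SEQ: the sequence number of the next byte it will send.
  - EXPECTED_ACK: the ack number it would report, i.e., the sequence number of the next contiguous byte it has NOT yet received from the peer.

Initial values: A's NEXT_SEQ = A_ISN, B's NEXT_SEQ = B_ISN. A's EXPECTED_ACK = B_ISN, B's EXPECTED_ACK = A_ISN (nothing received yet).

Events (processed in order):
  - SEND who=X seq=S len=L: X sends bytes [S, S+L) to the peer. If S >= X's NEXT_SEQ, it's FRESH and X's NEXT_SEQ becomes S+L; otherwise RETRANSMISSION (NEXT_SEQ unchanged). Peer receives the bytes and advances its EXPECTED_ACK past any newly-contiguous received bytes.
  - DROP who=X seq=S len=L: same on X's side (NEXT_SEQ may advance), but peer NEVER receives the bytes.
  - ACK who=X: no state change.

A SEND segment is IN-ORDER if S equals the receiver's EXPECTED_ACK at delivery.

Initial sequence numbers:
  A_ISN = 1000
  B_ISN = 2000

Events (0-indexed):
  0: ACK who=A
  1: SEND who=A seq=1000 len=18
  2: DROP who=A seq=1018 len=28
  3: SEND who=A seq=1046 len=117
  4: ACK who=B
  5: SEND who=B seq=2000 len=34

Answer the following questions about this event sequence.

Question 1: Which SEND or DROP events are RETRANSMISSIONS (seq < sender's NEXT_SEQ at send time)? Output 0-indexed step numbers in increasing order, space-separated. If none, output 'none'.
Answer: none

Derivation:
Step 1: SEND seq=1000 -> fresh
Step 2: DROP seq=1018 -> fresh
Step 3: SEND seq=1046 -> fresh
Step 5: SEND seq=2000 -> fresh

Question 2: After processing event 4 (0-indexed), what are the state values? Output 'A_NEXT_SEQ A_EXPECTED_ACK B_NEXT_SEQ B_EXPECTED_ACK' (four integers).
After event 0: A_seq=1000 A_ack=2000 B_seq=2000 B_ack=1000
After event 1: A_seq=1018 A_ack=2000 B_seq=2000 B_ack=1018
After event 2: A_seq=1046 A_ack=2000 B_seq=2000 B_ack=1018
After event 3: A_seq=1163 A_ack=2000 B_seq=2000 B_ack=1018
After event 4: A_seq=1163 A_ack=2000 B_seq=2000 B_ack=1018

1163 2000 2000 1018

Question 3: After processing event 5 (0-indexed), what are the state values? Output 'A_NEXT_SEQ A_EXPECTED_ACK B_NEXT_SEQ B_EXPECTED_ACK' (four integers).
After event 0: A_seq=1000 A_ack=2000 B_seq=2000 B_ack=1000
After event 1: A_seq=1018 A_ack=2000 B_seq=2000 B_ack=1018
After event 2: A_seq=1046 A_ack=2000 B_seq=2000 B_ack=1018
After event 3: A_seq=1163 A_ack=2000 B_seq=2000 B_ack=1018
After event 4: A_seq=1163 A_ack=2000 B_seq=2000 B_ack=1018
After event 5: A_seq=1163 A_ack=2034 B_seq=2034 B_ack=1018

1163 2034 2034 1018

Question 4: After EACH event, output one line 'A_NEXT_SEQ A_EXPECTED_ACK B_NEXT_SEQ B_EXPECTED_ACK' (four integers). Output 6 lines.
1000 2000 2000 1000
1018 2000 2000 1018
1046 2000 2000 1018
1163 2000 2000 1018
1163 2000 2000 1018
1163 2034 2034 1018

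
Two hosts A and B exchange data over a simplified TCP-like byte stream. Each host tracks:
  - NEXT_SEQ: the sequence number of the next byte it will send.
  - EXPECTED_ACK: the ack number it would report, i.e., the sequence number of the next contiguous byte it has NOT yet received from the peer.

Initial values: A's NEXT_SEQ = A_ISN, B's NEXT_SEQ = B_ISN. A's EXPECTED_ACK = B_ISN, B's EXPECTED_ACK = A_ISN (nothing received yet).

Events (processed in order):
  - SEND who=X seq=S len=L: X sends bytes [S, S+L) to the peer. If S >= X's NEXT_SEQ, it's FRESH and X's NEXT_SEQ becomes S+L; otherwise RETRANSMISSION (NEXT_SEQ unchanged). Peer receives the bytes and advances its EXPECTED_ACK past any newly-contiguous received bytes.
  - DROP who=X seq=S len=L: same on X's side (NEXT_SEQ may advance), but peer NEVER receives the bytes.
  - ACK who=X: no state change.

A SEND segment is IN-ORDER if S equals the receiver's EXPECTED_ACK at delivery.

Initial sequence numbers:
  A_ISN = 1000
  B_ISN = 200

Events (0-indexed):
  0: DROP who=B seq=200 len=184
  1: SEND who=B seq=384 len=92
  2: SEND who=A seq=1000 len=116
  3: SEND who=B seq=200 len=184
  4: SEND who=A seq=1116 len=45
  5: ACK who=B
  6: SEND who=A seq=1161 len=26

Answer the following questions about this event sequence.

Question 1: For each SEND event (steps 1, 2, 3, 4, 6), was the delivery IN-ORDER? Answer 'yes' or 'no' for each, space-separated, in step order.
Answer: no yes yes yes yes

Derivation:
Step 1: SEND seq=384 -> out-of-order
Step 2: SEND seq=1000 -> in-order
Step 3: SEND seq=200 -> in-order
Step 4: SEND seq=1116 -> in-order
Step 6: SEND seq=1161 -> in-order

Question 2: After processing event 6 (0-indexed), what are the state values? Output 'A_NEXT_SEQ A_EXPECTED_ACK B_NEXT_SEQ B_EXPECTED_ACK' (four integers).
After event 0: A_seq=1000 A_ack=200 B_seq=384 B_ack=1000
After event 1: A_seq=1000 A_ack=200 B_seq=476 B_ack=1000
After event 2: A_seq=1116 A_ack=200 B_seq=476 B_ack=1116
After event 3: A_seq=1116 A_ack=476 B_seq=476 B_ack=1116
After event 4: A_seq=1161 A_ack=476 B_seq=476 B_ack=1161
After event 5: A_seq=1161 A_ack=476 B_seq=476 B_ack=1161
After event 6: A_seq=1187 A_ack=476 B_seq=476 B_ack=1187

1187 476 476 1187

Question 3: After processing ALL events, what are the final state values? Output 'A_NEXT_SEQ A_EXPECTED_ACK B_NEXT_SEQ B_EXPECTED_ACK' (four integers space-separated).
After event 0: A_seq=1000 A_ack=200 B_seq=384 B_ack=1000
After event 1: A_seq=1000 A_ack=200 B_seq=476 B_ack=1000
After event 2: A_seq=1116 A_ack=200 B_seq=476 B_ack=1116
After event 3: A_seq=1116 A_ack=476 B_seq=476 B_ack=1116
After event 4: A_seq=1161 A_ack=476 B_seq=476 B_ack=1161
After event 5: A_seq=1161 A_ack=476 B_seq=476 B_ack=1161
After event 6: A_seq=1187 A_ack=476 B_seq=476 B_ack=1187

Answer: 1187 476 476 1187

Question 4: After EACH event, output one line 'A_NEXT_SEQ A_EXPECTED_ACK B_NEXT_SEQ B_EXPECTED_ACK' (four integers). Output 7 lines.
1000 200 384 1000
1000 200 476 1000
1116 200 476 1116
1116 476 476 1116
1161 476 476 1161
1161 476 476 1161
1187 476 476 1187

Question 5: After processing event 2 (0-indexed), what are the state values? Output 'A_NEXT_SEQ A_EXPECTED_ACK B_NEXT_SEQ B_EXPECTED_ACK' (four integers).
After event 0: A_seq=1000 A_ack=200 B_seq=384 B_ack=1000
After event 1: A_seq=1000 A_ack=200 B_seq=476 B_ack=1000
After event 2: A_seq=1116 A_ack=200 B_seq=476 B_ack=1116

1116 200 476 1116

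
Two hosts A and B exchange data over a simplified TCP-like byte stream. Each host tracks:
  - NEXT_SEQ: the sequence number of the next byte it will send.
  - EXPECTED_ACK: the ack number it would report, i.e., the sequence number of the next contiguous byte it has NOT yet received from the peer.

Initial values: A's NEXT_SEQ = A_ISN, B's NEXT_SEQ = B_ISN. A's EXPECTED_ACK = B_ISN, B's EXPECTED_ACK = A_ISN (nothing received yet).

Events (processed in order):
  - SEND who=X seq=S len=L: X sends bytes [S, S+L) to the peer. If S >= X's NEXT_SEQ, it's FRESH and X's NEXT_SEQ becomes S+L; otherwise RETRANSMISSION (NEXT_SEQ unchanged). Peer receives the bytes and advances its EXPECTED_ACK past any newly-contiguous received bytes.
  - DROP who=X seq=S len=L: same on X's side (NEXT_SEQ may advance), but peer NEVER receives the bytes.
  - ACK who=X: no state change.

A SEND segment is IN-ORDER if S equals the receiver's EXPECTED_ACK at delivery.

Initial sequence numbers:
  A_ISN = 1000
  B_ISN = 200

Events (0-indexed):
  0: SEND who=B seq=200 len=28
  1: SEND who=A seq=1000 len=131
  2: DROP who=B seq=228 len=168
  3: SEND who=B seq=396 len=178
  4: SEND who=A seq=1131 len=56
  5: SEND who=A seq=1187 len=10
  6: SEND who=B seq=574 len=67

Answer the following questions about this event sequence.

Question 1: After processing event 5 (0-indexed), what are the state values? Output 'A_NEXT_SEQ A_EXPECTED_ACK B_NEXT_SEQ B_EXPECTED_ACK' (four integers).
After event 0: A_seq=1000 A_ack=228 B_seq=228 B_ack=1000
After event 1: A_seq=1131 A_ack=228 B_seq=228 B_ack=1131
After event 2: A_seq=1131 A_ack=228 B_seq=396 B_ack=1131
After event 3: A_seq=1131 A_ack=228 B_seq=574 B_ack=1131
After event 4: A_seq=1187 A_ack=228 B_seq=574 B_ack=1187
After event 5: A_seq=1197 A_ack=228 B_seq=574 B_ack=1197

1197 228 574 1197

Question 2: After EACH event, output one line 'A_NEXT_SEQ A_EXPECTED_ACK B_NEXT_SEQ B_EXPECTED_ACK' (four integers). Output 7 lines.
1000 228 228 1000
1131 228 228 1131
1131 228 396 1131
1131 228 574 1131
1187 228 574 1187
1197 228 574 1197
1197 228 641 1197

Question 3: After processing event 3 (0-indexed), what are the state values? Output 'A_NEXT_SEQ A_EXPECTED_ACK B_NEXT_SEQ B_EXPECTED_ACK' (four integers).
After event 0: A_seq=1000 A_ack=228 B_seq=228 B_ack=1000
After event 1: A_seq=1131 A_ack=228 B_seq=228 B_ack=1131
After event 2: A_seq=1131 A_ack=228 B_seq=396 B_ack=1131
After event 3: A_seq=1131 A_ack=228 B_seq=574 B_ack=1131

1131 228 574 1131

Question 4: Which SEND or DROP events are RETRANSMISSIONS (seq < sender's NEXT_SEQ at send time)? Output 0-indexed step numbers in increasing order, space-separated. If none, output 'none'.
Step 0: SEND seq=200 -> fresh
Step 1: SEND seq=1000 -> fresh
Step 2: DROP seq=228 -> fresh
Step 3: SEND seq=396 -> fresh
Step 4: SEND seq=1131 -> fresh
Step 5: SEND seq=1187 -> fresh
Step 6: SEND seq=574 -> fresh

Answer: none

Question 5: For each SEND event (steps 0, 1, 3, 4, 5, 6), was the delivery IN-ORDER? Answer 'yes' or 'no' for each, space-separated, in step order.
Answer: yes yes no yes yes no

Derivation:
Step 0: SEND seq=200 -> in-order
Step 1: SEND seq=1000 -> in-order
Step 3: SEND seq=396 -> out-of-order
Step 4: SEND seq=1131 -> in-order
Step 5: SEND seq=1187 -> in-order
Step 6: SEND seq=574 -> out-of-order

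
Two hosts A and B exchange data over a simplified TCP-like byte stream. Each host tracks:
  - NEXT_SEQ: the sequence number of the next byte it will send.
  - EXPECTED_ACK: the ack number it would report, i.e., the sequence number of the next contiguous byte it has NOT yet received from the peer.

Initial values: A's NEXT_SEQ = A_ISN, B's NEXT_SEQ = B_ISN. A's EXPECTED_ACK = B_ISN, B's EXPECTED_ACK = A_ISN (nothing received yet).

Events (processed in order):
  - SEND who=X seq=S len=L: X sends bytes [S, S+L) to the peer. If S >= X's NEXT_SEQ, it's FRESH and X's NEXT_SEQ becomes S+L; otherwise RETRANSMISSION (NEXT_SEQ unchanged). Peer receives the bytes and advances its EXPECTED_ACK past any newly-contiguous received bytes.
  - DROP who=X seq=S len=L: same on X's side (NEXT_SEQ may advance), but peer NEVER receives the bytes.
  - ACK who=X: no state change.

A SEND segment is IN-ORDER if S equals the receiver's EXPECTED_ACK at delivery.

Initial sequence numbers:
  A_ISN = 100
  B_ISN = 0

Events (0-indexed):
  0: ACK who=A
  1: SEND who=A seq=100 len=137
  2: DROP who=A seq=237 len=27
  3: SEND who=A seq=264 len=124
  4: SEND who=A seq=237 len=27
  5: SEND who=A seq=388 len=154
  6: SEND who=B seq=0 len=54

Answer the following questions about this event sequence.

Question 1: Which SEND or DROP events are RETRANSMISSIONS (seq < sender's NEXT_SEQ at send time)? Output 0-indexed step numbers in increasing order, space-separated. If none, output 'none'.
Answer: 4

Derivation:
Step 1: SEND seq=100 -> fresh
Step 2: DROP seq=237 -> fresh
Step 3: SEND seq=264 -> fresh
Step 4: SEND seq=237 -> retransmit
Step 5: SEND seq=388 -> fresh
Step 6: SEND seq=0 -> fresh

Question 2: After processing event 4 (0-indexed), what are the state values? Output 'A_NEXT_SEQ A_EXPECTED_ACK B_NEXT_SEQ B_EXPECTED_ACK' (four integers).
After event 0: A_seq=100 A_ack=0 B_seq=0 B_ack=100
After event 1: A_seq=237 A_ack=0 B_seq=0 B_ack=237
After event 2: A_seq=264 A_ack=0 B_seq=0 B_ack=237
After event 3: A_seq=388 A_ack=0 B_seq=0 B_ack=237
After event 4: A_seq=388 A_ack=0 B_seq=0 B_ack=388

388 0 0 388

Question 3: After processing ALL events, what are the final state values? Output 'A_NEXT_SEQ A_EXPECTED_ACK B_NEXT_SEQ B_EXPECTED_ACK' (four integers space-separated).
After event 0: A_seq=100 A_ack=0 B_seq=0 B_ack=100
After event 1: A_seq=237 A_ack=0 B_seq=0 B_ack=237
After event 2: A_seq=264 A_ack=0 B_seq=0 B_ack=237
After event 3: A_seq=388 A_ack=0 B_seq=0 B_ack=237
After event 4: A_seq=388 A_ack=0 B_seq=0 B_ack=388
After event 5: A_seq=542 A_ack=0 B_seq=0 B_ack=542
After event 6: A_seq=542 A_ack=54 B_seq=54 B_ack=542

Answer: 542 54 54 542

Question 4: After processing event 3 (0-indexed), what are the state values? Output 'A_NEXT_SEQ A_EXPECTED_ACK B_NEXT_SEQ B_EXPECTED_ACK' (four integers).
After event 0: A_seq=100 A_ack=0 B_seq=0 B_ack=100
After event 1: A_seq=237 A_ack=0 B_seq=0 B_ack=237
After event 2: A_seq=264 A_ack=0 B_seq=0 B_ack=237
After event 3: A_seq=388 A_ack=0 B_seq=0 B_ack=237

388 0 0 237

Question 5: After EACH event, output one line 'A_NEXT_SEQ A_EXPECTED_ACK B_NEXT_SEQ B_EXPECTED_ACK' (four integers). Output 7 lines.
100 0 0 100
237 0 0 237
264 0 0 237
388 0 0 237
388 0 0 388
542 0 0 542
542 54 54 542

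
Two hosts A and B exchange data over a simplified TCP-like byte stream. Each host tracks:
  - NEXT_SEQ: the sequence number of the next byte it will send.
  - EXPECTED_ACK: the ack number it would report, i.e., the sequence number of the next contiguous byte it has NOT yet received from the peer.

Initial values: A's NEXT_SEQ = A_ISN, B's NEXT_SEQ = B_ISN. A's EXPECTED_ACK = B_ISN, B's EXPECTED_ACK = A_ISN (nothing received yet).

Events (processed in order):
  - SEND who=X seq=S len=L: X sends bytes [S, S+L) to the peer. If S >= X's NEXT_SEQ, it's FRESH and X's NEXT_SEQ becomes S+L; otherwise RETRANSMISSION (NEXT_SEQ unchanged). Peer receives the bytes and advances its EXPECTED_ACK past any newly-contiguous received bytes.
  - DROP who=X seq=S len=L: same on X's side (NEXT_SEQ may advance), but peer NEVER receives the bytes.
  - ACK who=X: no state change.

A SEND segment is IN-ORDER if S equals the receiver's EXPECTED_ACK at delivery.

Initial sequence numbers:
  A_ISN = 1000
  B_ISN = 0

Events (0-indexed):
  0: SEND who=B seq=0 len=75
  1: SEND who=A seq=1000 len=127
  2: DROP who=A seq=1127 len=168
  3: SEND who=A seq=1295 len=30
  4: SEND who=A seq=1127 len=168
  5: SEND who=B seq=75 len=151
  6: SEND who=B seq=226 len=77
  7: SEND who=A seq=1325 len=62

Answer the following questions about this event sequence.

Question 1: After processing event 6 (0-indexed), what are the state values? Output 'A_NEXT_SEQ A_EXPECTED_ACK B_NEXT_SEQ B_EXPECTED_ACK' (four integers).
After event 0: A_seq=1000 A_ack=75 B_seq=75 B_ack=1000
After event 1: A_seq=1127 A_ack=75 B_seq=75 B_ack=1127
After event 2: A_seq=1295 A_ack=75 B_seq=75 B_ack=1127
After event 3: A_seq=1325 A_ack=75 B_seq=75 B_ack=1127
After event 4: A_seq=1325 A_ack=75 B_seq=75 B_ack=1325
After event 5: A_seq=1325 A_ack=226 B_seq=226 B_ack=1325
After event 6: A_seq=1325 A_ack=303 B_seq=303 B_ack=1325

1325 303 303 1325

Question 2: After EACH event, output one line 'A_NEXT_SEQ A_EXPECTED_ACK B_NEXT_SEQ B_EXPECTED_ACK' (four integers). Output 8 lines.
1000 75 75 1000
1127 75 75 1127
1295 75 75 1127
1325 75 75 1127
1325 75 75 1325
1325 226 226 1325
1325 303 303 1325
1387 303 303 1387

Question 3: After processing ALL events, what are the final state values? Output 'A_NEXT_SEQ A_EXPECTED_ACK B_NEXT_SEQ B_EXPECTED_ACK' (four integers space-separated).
Answer: 1387 303 303 1387

Derivation:
After event 0: A_seq=1000 A_ack=75 B_seq=75 B_ack=1000
After event 1: A_seq=1127 A_ack=75 B_seq=75 B_ack=1127
After event 2: A_seq=1295 A_ack=75 B_seq=75 B_ack=1127
After event 3: A_seq=1325 A_ack=75 B_seq=75 B_ack=1127
After event 4: A_seq=1325 A_ack=75 B_seq=75 B_ack=1325
After event 5: A_seq=1325 A_ack=226 B_seq=226 B_ack=1325
After event 6: A_seq=1325 A_ack=303 B_seq=303 B_ack=1325
After event 7: A_seq=1387 A_ack=303 B_seq=303 B_ack=1387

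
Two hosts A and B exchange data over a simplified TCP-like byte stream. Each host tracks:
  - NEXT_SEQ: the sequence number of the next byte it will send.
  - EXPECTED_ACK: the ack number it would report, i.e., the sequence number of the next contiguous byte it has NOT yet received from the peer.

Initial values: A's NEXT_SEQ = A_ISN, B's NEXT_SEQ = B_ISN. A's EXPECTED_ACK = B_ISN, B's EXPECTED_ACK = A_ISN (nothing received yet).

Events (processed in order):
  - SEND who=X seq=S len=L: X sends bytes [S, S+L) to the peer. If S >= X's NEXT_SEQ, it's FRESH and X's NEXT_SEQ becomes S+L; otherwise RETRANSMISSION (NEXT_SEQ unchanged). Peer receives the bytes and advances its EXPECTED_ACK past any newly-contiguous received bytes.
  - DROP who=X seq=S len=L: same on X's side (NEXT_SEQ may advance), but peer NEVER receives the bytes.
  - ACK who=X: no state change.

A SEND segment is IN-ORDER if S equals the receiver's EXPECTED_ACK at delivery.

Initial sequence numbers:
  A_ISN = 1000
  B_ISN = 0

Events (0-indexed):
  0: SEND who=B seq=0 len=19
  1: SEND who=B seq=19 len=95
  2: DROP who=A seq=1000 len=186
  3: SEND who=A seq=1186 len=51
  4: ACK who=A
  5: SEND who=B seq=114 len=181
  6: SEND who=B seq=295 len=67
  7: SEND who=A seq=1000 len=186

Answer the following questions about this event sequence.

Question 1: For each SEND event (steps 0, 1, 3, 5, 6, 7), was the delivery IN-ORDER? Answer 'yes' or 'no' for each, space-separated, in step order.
Answer: yes yes no yes yes yes

Derivation:
Step 0: SEND seq=0 -> in-order
Step 1: SEND seq=19 -> in-order
Step 3: SEND seq=1186 -> out-of-order
Step 5: SEND seq=114 -> in-order
Step 6: SEND seq=295 -> in-order
Step 7: SEND seq=1000 -> in-order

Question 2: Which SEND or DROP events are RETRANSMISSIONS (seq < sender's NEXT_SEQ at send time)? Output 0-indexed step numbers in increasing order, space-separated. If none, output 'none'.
Step 0: SEND seq=0 -> fresh
Step 1: SEND seq=19 -> fresh
Step 2: DROP seq=1000 -> fresh
Step 3: SEND seq=1186 -> fresh
Step 5: SEND seq=114 -> fresh
Step 6: SEND seq=295 -> fresh
Step 7: SEND seq=1000 -> retransmit

Answer: 7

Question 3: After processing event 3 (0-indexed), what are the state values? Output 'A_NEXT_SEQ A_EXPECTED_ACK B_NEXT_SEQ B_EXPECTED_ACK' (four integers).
After event 0: A_seq=1000 A_ack=19 B_seq=19 B_ack=1000
After event 1: A_seq=1000 A_ack=114 B_seq=114 B_ack=1000
After event 2: A_seq=1186 A_ack=114 B_seq=114 B_ack=1000
After event 3: A_seq=1237 A_ack=114 B_seq=114 B_ack=1000

1237 114 114 1000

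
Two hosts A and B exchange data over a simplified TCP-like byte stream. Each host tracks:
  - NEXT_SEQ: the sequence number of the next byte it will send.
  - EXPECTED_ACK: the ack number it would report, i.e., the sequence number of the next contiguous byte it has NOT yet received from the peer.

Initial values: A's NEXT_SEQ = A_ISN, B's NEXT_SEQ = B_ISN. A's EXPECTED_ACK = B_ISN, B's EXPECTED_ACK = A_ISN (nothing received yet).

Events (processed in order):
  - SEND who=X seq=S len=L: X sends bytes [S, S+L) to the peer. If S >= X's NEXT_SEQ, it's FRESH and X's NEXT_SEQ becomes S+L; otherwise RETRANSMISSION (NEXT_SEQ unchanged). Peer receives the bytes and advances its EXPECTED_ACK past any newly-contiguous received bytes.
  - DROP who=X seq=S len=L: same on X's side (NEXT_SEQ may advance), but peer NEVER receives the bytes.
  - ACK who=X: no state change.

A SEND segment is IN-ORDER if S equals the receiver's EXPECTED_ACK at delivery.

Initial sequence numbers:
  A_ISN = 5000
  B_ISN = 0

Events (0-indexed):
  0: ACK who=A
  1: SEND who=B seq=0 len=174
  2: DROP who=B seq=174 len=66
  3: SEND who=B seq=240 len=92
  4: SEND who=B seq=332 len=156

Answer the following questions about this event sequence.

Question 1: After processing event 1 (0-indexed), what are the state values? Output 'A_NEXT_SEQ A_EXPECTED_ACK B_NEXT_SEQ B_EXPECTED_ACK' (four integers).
After event 0: A_seq=5000 A_ack=0 B_seq=0 B_ack=5000
After event 1: A_seq=5000 A_ack=174 B_seq=174 B_ack=5000

5000 174 174 5000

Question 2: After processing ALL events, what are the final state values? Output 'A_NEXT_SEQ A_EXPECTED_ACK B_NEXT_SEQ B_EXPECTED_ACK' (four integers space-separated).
After event 0: A_seq=5000 A_ack=0 B_seq=0 B_ack=5000
After event 1: A_seq=5000 A_ack=174 B_seq=174 B_ack=5000
After event 2: A_seq=5000 A_ack=174 B_seq=240 B_ack=5000
After event 3: A_seq=5000 A_ack=174 B_seq=332 B_ack=5000
After event 4: A_seq=5000 A_ack=174 B_seq=488 B_ack=5000

Answer: 5000 174 488 5000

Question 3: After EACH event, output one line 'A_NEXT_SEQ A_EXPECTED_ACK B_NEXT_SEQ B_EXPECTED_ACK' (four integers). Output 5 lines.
5000 0 0 5000
5000 174 174 5000
5000 174 240 5000
5000 174 332 5000
5000 174 488 5000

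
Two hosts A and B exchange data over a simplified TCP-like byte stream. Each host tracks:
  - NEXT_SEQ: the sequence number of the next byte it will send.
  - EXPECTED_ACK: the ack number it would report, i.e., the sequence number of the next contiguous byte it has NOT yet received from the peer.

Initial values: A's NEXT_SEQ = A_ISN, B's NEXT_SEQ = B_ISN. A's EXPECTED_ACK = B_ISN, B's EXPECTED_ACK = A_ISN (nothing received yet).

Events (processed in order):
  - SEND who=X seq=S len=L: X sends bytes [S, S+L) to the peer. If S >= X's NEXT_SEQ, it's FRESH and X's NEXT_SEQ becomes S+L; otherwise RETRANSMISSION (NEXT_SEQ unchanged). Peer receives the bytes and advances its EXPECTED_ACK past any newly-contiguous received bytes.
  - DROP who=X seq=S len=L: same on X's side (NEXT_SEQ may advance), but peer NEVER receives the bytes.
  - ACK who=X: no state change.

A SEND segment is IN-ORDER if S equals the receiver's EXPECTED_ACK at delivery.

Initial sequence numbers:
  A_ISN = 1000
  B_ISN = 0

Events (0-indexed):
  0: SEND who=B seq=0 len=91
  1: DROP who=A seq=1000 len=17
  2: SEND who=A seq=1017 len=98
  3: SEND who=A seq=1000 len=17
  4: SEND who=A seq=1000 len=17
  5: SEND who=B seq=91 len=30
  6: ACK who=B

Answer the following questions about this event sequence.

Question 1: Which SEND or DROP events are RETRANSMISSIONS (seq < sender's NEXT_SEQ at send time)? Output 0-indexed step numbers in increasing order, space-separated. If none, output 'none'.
Step 0: SEND seq=0 -> fresh
Step 1: DROP seq=1000 -> fresh
Step 2: SEND seq=1017 -> fresh
Step 3: SEND seq=1000 -> retransmit
Step 4: SEND seq=1000 -> retransmit
Step 5: SEND seq=91 -> fresh

Answer: 3 4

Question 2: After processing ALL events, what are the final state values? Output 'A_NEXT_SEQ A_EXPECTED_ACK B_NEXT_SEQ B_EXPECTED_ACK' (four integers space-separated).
After event 0: A_seq=1000 A_ack=91 B_seq=91 B_ack=1000
After event 1: A_seq=1017 A_ack=91 B_seq=91 B_ack=1000
After event 2: A_seq=1115 A_ack=91 B_seq=91 B_ack=1000
After event 3: A_seq=1115 A_ack=91 B_seq=91 B_ack=1115
After event 4: A_seq=1115 A_ack=91 B_seq=91 B_ack=1115
After event 5: A_seq=1115 A_ack=121 B_seq=121 B_ack=1115
After event 6: A_seq=1115 A_ack=121 B_seq=121 B_ack=1115

Answer: 1115 121 121 1115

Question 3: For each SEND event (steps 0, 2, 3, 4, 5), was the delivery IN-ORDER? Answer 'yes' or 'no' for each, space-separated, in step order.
Step 0: SEND seq=0 -> in-order
Step 2: SEND seq=1017 -> out-of-order
Step 3: SEND seq=1000 -> in-order
Step 4: SEND seq=1000 -> out-of-order
Step 5: SEND seq=91 -> in-order

Answer: yes no yes no yes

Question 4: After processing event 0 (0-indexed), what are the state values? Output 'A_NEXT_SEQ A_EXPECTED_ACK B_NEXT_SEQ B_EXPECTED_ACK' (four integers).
After event 0: A_seq=1000 A_ack=91 B_seq=91 B_ack=1000

1000 91 91 1000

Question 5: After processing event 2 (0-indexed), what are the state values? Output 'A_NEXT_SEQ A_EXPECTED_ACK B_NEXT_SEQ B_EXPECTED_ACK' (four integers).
After event 0: A_seq=1000 A_ack=91 B_seq=91 B_ack=1000
After event 1: A_seq=1017 A_ack=91 B_seq=91 B_ack=1000
After event 2: A_seq=1115 A_ack=91 B_seq=91 B_ack=1000

1115 91 91 1000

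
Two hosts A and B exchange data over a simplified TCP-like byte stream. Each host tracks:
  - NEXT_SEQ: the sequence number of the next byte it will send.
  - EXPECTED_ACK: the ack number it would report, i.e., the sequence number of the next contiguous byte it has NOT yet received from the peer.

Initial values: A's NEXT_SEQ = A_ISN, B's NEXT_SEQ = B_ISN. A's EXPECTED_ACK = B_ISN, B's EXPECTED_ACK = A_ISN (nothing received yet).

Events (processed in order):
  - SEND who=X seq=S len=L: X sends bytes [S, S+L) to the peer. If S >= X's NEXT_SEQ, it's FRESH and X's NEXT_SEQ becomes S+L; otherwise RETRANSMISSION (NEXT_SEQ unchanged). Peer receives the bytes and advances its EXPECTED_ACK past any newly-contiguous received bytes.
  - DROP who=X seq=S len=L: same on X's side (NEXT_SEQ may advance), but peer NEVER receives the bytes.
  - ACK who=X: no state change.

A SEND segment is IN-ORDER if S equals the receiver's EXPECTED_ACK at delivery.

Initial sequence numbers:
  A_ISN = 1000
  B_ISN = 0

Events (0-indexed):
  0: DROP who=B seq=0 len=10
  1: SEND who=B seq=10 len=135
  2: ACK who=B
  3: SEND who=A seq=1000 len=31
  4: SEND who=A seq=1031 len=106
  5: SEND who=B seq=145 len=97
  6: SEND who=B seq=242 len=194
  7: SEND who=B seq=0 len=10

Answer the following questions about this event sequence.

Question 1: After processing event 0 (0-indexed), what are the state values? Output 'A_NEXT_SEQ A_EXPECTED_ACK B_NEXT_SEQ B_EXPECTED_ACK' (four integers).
After event 0: A_seq=1000 A_ack=0 B_seq=10 B_ack=1000

1000 0 10 1000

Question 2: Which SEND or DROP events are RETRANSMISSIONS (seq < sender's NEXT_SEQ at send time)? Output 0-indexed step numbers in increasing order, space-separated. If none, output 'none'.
Answer: 7

Derivation:
Step 0: DROP seq=0 -> fresh
Step 1: SEND seq=10 -> fresh
Step 3: SEND seq=1000 -> fresh
Step 4: SEND seq=1031 -> fresh
Step 5: SEND seq=145 -> fresh
Step 6: SEND seq=242 -> fresh
Step 7: SEND seq=0 -> retransmit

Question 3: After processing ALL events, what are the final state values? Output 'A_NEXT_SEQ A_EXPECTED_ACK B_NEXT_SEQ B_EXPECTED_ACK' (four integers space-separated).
After event 0: A_seq=1000 A_ack=0 B_seq=10 B_ack=1000
After event 1: A_seq=1000 A_ack=0 B_seq=145 B_ack=1000
After event 2: A_seq=1000 A_ack=0 B_seq=145 B_ack=1000
After event 3: A_seq=1031 A_ack=0 B_seq=145 B_ack=1031
After event 4: A_seq=1137 A_ack=0 B_seq=145 B_ack=1137
After event 5: A_seq=1137 A_ack=0 B_seq=242 B_ack=1137
After event 6: A_seq=1137 A_ack=0 B_seq=436 B_ack=1137
After event 7: A_seq=1137 A_ack=436 B_seq=436 B_ack=1137

Answer: 1137 436 436 1137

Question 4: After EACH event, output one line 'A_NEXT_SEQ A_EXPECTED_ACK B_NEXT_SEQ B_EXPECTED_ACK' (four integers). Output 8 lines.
1000 0 10 1000
1000 0 145 1000
1000 0 145 1000
1031 0 145 1031
1137 0 145 1137
1137 0 242 1137
1137 0 436 1137
1137 436 436 1137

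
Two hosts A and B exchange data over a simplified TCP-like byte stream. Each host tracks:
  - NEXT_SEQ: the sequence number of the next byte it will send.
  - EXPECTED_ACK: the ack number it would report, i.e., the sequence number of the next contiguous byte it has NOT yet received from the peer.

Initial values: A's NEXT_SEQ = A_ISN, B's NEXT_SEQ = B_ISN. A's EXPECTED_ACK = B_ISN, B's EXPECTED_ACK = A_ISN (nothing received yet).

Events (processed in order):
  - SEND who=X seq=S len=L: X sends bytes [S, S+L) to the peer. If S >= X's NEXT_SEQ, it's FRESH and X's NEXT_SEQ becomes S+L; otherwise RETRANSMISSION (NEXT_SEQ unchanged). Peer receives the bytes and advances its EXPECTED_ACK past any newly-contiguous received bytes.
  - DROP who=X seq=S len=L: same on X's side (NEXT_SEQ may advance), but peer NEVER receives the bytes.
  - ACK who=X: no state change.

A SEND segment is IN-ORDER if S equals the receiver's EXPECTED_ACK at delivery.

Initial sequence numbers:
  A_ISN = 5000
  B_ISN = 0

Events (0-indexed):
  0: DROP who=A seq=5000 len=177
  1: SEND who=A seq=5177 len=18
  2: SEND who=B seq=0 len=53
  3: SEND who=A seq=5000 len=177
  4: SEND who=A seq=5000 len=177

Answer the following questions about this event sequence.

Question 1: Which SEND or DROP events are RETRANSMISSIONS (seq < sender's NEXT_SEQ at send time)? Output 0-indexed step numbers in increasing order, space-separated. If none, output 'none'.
Step 0: DROP seq=5000 -> fresh
Step 1: SEND seq=5177 -> fresh
Step 2: SEND seq=0 -> fresh
Step 3: SEND seq=5000 -> retransmit
Step 4: SEND seq=5000 -> retransmit

Answer: 3 4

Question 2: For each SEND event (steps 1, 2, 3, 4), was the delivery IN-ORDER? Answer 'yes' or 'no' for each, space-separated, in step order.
Answer: no yes yes no

Derivation:
Step 1: SEND seq=5177 -> out-of-order
Step 2: SEND seq=0 -> in-order
Step 3: SEND seq=5000 -> in-order
Step 4: SEND seq=5000 -> out-of-order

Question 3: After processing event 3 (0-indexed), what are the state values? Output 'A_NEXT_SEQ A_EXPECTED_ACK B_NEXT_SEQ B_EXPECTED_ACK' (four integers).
After event 0: A_seq=5177 A_ack=0 B_seq=0 B_ack=5000
After event 1: A_seq=5195 A_ack=0 B_seq=0 B_ack=5000
After event 2: A_seq=5195 A_ack=53 B_seq=53 B_ack=5000
After event 3: A_seq=5195 A_ack=53 B_seq=53 B_ack=5195

5195 53 53 5195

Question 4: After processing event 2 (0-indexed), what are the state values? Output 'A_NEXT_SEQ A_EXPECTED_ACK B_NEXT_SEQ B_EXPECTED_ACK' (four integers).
After event 0: A_seq=5177 A_ack=0 B_seq=0 B_ack=5000
After event 1: A_seq=5195 A_ack=0 B_seq=0 B_ack=5000
After event 2: A_seq=5195 A_ack=53 B_seq=53 B_ack=5000

5195 53 53 5000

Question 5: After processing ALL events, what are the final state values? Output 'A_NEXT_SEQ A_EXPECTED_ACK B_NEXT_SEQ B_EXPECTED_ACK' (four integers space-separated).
After event 0: A_seq=5177 A_ack=0 B_seq=0 B_ack=5000
After event 1: A_seq=5195 A_ack=0 B_seq=0 B_ack=5000
After event 2: A_seq=5195 A_ack=53 B_seq=53 B_ack=5000
After event 3: A_seq=5195 A_ack=53 B_seq=53 B_ack=5195
After event 4: A_seq=5195 A_ack=53 B_seq=53 B_ack=5195

Answer: 5195 53 53 5195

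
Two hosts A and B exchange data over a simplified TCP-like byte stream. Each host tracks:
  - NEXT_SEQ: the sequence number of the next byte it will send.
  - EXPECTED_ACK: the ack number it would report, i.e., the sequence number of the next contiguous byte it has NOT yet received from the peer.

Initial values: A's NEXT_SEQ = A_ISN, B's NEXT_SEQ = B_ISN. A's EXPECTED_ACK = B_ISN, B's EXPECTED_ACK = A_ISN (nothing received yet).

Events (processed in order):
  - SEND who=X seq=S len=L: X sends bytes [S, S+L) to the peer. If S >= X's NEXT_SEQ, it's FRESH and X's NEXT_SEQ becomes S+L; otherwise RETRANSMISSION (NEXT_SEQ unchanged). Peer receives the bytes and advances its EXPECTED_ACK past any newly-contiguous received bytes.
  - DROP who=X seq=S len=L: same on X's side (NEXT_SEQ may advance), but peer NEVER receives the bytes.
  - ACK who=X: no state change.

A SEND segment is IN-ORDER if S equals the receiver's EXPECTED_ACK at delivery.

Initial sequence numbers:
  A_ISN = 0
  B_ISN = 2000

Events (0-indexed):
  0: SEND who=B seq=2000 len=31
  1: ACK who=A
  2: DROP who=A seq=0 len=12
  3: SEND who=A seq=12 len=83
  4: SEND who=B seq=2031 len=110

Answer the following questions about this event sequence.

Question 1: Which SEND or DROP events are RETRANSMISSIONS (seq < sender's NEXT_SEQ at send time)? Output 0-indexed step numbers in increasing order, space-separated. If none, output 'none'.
Step 0: SEND seq=2000 -> fresh
Step 2: DROP seq=0 -> fresh
Step 3: SEND seq=12 -> fresh
Step 4: SEND seq=2031 -> fresh

Answer: none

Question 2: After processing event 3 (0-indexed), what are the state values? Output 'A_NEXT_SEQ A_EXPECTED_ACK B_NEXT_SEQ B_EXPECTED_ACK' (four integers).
After event 0: A_seq=0 A_ack=2031 B_seq=2031 B_ack=0
After event 1: A_seq=0 A_ack=2031 B_seq=2031 B_ack=0
After event 2: A_seq=12 A_ack=2031 B_seq=2031 B_ack=0
After event 3: A_seq=95 A_ack=2031 B_seq=2031 B_ack=0

95 2031 2031 0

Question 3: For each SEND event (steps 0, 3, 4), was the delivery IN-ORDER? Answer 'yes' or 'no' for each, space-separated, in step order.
Answer: yes no yes

Derivation:
Step 0: SEND seq=2000 -> in-order
Step 3: SEND seq=12 -> out-of-order
Step 4: SEND seq=2031 -> in-order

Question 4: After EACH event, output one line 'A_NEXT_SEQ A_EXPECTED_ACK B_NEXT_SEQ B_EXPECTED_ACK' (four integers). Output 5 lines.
0 2031 2031 0
0 2031 2031 0
12 2031 2031 0
95 2031 2031 0
95 2141 2141 0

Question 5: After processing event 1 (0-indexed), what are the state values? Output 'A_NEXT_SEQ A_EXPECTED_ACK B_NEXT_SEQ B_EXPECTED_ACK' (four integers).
After event 0: A_seq=0 A_ack=2031 B_seq=2031 B_ack=0
After event 1: A_seq=0 A_ack=2031 B_seq=2031 B_ack=0

0 2031 2031 0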